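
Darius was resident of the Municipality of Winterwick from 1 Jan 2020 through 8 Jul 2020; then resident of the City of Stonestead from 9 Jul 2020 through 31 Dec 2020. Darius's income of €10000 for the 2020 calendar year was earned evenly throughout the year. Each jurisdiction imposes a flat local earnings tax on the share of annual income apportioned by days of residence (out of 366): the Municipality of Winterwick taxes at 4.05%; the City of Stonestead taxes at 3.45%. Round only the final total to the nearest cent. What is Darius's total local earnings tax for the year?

The Municipality of Winterwick, 1 Jan – 8 Jul 2020: 190 days → €10000 × 4.05% × 190/366 = €210.2459
The City of Stonestead, 9 Jul – 31 Dec 2020: 176 days → €10000 × 3.45% × 176/366 = €165.9016
Total = €376.1475

€376.15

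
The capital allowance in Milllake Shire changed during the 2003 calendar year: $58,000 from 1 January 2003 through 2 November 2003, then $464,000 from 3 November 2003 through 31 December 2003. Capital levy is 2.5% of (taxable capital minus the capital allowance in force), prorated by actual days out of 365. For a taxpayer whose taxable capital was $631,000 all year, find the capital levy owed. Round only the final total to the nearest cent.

1 January – 2 November 2003: 306 days, exemption $58,000 → ($631,000 − $58,000) × 2.5% × 306/365 = $12,009.4521
3 November – 31 December 2003: 59 days, exemption $464,000 → ($631,000 − $464,000) × 2.5% × 59/365 = $674.8630
Total = $12,684.3151

$12,684.32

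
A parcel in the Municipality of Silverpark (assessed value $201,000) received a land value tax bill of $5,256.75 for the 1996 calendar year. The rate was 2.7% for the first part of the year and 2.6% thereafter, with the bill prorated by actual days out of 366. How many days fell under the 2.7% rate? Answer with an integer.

56 days

Let d = days at the first rate; then 366 − d days at the second rate.
$201,000 × [2.7%·d + 2.6%·(366−d)] / 366 = $5,256.75
Solving gives d = 56, so the new rate took effect on February 26, 1996.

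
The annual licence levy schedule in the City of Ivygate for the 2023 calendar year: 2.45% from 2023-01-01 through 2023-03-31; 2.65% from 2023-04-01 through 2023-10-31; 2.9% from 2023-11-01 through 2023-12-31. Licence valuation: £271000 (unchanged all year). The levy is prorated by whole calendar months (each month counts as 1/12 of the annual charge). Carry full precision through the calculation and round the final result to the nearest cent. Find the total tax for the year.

£7158.92

2023-01-01 to 2023-03-31: 3 months at 2.45% → £271000 × 2.45% × 3/12 = £1659.8750
2023-04-01 to 2023-10-31: 7 months at 2.65% → £271000 × 2.65% × 7/12 = £4189.2083
2023-11-01 to 2023-12-31: 2 months at 2.9% → £271000 × 2.9% × 2/12 = £1309.8333
Total = £7158.9167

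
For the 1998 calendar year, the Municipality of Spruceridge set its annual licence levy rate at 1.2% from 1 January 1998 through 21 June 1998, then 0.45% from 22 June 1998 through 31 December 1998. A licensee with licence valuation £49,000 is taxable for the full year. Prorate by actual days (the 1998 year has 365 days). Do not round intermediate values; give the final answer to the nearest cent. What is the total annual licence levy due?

£393.68

1 January – 21 June 1998: 172 days at 1.2% → £49,000 × 1.2% × 172/365 = £277.0849
22 June – 31 December 1998: 193 days at 0.45% → £49,000 × 0.45% × 193/365 = £116.5932
Total = £393.6781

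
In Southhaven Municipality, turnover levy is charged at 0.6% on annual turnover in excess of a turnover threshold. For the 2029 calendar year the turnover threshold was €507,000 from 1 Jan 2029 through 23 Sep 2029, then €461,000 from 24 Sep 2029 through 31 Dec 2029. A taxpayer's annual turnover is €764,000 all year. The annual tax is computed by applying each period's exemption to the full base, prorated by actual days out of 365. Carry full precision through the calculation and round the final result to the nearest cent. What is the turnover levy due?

1 Jan – 23 Sep 2029: 266 days, exemption €507,000 → (€764,000 − €507,000) × 0.6% × 266/365 = €1,123.7589
24 Sep – 31 Dec 2029: 99 days, exemption €461,000 → (€764,000 − €461,000) × 0.6% × 99/365 = €493.1014
Total = €1,616.8603

€1,616.86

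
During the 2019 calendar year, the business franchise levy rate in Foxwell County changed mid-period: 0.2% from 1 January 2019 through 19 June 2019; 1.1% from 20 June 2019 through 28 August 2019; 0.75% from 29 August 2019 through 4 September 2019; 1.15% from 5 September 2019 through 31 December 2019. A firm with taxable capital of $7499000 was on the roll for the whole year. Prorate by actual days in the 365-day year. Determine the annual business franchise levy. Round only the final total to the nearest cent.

$51763.65

1 January – 19 June 2019: 170 days at 0.2% → $7499000 × 0.2% × 170/365 = $6985.3699
20 June – 28 August 2019: 70 days at 1.1% → $7499000 × 1.1% × 70/365 = $15819.8082
29 August – 4 September 2019: 7 days at 0.75% → $7499000 × 0.75% × 7/365 = $1078.6233
5 September – 31 December 2019: 118 days at 1.15% → $7499000 × 1.15% × 118/365 = $27879.8438
Total = $51763.6452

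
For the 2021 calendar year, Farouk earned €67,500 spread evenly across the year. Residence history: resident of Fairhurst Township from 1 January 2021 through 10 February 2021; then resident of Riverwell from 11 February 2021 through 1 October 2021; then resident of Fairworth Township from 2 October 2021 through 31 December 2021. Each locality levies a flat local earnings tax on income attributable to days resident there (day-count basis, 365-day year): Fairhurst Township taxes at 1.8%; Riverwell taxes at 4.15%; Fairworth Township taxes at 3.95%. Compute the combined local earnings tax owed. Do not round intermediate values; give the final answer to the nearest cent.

€2,589.41

Fairhurst Township, 1 January – 10 February 2021: 41 days → €67,500 × 1.8% × 41/365 = €136.4795
Riverwell, 11 February – 1 October 2021: 233 days → €67,500 × 4.15% × 233/365 = €1,788.1952
Fairworth Township, 2 October – 31 December 2021: 91 days → €67,500 × 3.95% × 91/365 = €664.7363
Total = €2,589.4110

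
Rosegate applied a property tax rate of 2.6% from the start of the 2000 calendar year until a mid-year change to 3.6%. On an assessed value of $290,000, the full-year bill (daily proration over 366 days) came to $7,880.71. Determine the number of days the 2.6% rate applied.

Let d = days at the first rate; then 366 − d days at the second rate.
$290,000 × [2.6%·d + 3.6%·(366−d)] / 366 = $7,880.71
Solving gives d = 323, so the new rate took effect on 19 November 2000.

323 days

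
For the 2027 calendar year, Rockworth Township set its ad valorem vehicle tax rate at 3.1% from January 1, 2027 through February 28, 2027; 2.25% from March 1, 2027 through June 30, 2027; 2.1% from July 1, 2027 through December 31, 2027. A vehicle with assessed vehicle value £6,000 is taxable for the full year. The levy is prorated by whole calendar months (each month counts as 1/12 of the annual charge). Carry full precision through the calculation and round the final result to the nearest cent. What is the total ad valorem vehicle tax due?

January 1 – February 28, 2027: 2 months at 3.1% → £6,000 × 3.1% × 2/12 = £31.0000
March 1 – June 30, 2027: 4 months at 2.25% → £6,000 × 2.25% × 4/12 = £45.0000
July 1 – December 31, 2027: 6 months at 2.1% → £6,000 × 2.1% × 6/12 = £63.0000
Total = £139.0000

£139.00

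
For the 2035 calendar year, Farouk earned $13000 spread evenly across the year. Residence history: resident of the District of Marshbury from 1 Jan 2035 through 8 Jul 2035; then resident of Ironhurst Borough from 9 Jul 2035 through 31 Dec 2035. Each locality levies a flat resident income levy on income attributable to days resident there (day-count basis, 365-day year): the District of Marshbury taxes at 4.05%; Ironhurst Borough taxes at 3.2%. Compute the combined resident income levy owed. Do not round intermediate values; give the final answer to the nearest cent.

The District of Marshbury, 1 Jan – 8 Jul 2035: 189 days → $13000 × 4.05% × 189/365 = $272.6260
Ironhurst Borough, 9 Jul – 31 Dec 2035: 176 days → $13000 × 3.2% × 176/365 = $200.5918
Total = $473.2178

$473.22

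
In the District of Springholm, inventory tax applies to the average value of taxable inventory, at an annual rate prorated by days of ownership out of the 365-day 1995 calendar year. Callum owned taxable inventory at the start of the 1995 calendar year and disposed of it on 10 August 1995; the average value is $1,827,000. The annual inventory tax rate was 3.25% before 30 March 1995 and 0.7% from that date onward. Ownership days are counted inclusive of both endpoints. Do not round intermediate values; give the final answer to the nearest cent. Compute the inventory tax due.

1 January – 29 March 1995: 88 days at 3.25% → $1,827,000 × 3.25% × 88/365 = $14,315.6712
30 March – 10 August 1995: 134 days at 0.7% → $1,827,000 × 0.7% × 134/365 = $4,695.1397
Total = $19,010.8110

$19,010.81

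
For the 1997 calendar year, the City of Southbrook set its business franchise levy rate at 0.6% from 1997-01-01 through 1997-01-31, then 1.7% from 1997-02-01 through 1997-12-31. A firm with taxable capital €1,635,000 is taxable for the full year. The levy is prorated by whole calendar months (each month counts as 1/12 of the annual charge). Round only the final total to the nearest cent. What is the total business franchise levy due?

1997-01-01 to 1997-01-31: 1 month at 0.6% → €1,635,000 × 0.6% × 1/12 = €817.5000
1997-02-01 to 1997-12-31: 11 months at 1.7% → €1,635,000 × 1.7% × 11/12 = €25,478.7500
Total = €26,296.2500

€26,296.25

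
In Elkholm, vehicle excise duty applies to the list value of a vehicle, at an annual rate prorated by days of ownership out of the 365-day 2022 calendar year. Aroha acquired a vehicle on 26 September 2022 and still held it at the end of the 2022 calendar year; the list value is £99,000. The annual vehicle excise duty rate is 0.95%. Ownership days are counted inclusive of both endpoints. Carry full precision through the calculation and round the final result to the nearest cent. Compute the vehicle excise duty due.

Days held (26 September – 31 December 2022): 97 out of 365
Tax = £99,000 × 0.95% × 97/365 = £249.9411

£249.94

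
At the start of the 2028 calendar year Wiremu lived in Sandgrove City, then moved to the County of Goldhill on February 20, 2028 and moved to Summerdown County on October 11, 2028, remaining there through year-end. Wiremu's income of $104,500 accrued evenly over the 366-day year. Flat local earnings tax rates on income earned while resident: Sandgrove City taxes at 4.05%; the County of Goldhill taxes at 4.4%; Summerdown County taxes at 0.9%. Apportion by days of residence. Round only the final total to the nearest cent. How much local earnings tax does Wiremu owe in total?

$3,728.59

Sandgrove City, January 1 – February 19, 2028: 50 days → $104,500 × 4.05% × 50/366 = $578.1762
The County of Goldhill, February 20 – October 10, 2028: 234 days → $104,500 × 4.4% × 234/366 = $2,939.7049
Summerdown County, October 11 – December 31, 2028: 82 days → $104,500 × 0.9% × 82/366 = $210.7131
Total = $3,728.5943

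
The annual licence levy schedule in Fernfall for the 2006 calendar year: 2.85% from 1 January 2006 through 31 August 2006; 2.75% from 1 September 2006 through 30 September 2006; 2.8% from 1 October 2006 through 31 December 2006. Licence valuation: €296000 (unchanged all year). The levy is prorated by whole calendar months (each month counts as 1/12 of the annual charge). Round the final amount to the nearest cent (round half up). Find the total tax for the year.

€8374.33

1 January – 31 August 2006: 8 months at 2.85% → €296000 × 2.85% × 8/12 = €5624.0000
1 September – 30 September 2006: 1 month at 2.75% → €296000 × 2.75% × 1/12 = €678.3333
1 October – 31 December 2006: 3 months at 2.8% → €296000 × 2.8% × 3/12 = €2072.0000
Total = €8374.3333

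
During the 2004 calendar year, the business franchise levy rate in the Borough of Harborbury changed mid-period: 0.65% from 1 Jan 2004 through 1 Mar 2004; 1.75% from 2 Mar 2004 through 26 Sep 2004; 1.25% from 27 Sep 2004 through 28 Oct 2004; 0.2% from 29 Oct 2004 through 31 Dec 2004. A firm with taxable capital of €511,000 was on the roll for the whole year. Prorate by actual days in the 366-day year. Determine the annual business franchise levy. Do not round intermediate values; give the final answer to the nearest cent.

€6,397.27

1 Jan – 1 Mar 2004: 61 days at 0.65% → €511,000 × 0.65% × 61/366 = €553.5833
2 Mar – 26 Sep 2004: 209 days at 1.75% → €511,000 × 1.75% × 209/366 = €5,106.5096
27 Sep – 28 Oct 2004: 32 days at 1.25% → €511,000 × 1.25% × 32/366 = €558.4699
29 Oct – 31 Dec 2004: 64 days at 0.2% → €511,000 × 0.2% × 64/366 = €178.7104
Total = €6,397.2732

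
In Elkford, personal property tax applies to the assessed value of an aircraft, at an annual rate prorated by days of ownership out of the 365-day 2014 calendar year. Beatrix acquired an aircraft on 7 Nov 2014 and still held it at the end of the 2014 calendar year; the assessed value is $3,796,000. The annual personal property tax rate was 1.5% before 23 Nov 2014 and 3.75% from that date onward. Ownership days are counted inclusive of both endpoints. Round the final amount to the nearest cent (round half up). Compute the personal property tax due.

7 Nov – 22 Nov 2014: 16 days at 1.5% → $3,796,000 × 1.5% × 16/365 = $2,496.0000
23 Nov – 31 Dec 2014: 39 days at 3.75% → $3,796,000 × 3.75% × 39/365 = $15,210.0000
Total = $17,706.0000

$17,706.00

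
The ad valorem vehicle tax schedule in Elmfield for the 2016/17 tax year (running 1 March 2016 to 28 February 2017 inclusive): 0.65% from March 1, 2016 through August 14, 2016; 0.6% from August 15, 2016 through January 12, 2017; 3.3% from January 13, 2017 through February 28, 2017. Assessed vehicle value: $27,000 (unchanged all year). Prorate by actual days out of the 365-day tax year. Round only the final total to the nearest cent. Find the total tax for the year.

$262.05

March 1 – August 14, 2016: 167 days at 0.65% → $27,000 × 0.65% × 167/365 = $80.2973
August 15, 2016 – January 12, 2017: 151 days at 0.6% → $27,000 × 0.6% × 151/365 = $67.0192
January 13 – February 28, 2017: 47 days at 3.3% → $27,000 × 3.3% × 47/365 = $114.7315
Total = $262.0479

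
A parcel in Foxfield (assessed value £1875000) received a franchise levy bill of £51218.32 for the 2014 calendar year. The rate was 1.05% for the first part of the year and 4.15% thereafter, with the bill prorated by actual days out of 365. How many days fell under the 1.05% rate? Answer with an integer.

Let d = days at the first rate; then 365 − d days at the second rate.
£1875000 × [1.05%·d + 4.15%·(365−d)] / 365 = £51218.32
Solving gives d = 167, so the new rate took effect on 17 Jun 2014.

167 days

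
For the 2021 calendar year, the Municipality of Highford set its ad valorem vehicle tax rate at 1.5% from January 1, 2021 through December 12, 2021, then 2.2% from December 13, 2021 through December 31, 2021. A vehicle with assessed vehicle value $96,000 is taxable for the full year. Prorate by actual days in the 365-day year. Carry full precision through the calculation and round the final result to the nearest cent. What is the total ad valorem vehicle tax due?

$1,474.98

January 1 – December 12, 2021: 346 days at 1.5% → $96,000 × 1.5% × 346/365 = $1,365.0411
December 13 – December 31, 2021: 19 days at 2.2% → $96,000 × 2.2% × 19/365 = $109.9397
Total = $1,474.9808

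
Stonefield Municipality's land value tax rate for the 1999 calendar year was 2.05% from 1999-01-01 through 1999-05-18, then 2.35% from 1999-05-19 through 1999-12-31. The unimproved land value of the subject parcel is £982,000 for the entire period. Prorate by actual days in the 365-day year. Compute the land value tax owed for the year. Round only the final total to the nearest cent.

1999-01-01 to 1999-05-18: 138 days at 2.05% → £982,000 × 2.05% × 138/365 = £7,611.1726
1999-05-19 to 1999-12-31: 227 days at 2.35% → £982,000 × 2.35% × 227/365 = £14,351.9973
Total = £21,963.1699

£21,963.17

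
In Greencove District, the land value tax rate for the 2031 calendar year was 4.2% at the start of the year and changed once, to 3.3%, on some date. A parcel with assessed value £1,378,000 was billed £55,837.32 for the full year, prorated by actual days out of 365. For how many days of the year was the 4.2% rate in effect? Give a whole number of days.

Let d = days at the first rate; then 365 − d days at the second rate.
£1,378,000 × [4.2%·d + 3.3%·(365−d)] / 365 = £55,837.32
Solving gives d = 305, so the new rate took effect on November 2, 2031.

305 days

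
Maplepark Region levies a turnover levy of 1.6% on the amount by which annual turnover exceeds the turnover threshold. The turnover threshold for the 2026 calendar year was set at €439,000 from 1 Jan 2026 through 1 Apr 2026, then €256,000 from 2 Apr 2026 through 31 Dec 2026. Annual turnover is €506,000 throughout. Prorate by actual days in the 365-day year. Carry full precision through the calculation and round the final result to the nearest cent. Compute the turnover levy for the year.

€3,270.01

1 Jan – 1 Apr 2026: 91 days, exemption €439,000 → (€506,000 − €439,000) × 1.6% × 91/365 = €267.2658
2 Apr – 31 Dec 2026: 274 days, exemption €256,000 → (€506,000 − €256,000) × 1.6% × 274/365 = €3,002.7397
Total = €3,270.0055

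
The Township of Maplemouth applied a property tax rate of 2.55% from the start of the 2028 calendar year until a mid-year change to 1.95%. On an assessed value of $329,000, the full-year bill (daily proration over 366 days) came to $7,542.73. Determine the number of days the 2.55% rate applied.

Let d = days at the first rate; then 366 − d days at the second rate.
$329,000 × [2.55%·d + 1.95%·(366−d)] / 366 = $7,542.73
Solving gives d = 209, so the new rate took effect on 28 July 2028.

209 days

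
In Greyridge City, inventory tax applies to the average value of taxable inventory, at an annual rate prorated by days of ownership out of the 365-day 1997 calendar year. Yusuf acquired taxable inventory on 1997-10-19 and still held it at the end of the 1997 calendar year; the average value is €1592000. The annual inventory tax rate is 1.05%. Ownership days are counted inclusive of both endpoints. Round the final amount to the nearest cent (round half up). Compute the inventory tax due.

Days held (1997-10-19 to 1997-12-31): 74 out of 365
Tax = €1592000 × 1.05% × 74/365 = €3388.9973

€3389.00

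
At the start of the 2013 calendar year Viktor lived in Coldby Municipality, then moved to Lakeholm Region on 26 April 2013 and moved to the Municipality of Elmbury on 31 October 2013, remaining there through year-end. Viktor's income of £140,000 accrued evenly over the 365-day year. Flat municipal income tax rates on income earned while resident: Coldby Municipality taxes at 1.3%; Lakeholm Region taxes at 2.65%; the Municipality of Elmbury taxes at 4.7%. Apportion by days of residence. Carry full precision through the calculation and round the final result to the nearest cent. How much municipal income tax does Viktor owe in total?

£3,602.03

Coldby Municipality, 1 January – 25 April 2013: 115 days → £140,000 × 1.3% × 115/365 = £573.4247
Lakeholm Region, 26 April – 30 October 2013: 188 days → £140,000 × 2.65% × 188/365 = £1,910.9041
The Municipality of Elmbury, 31 October – 31 December 2013: 62 days → £140,000 × 4.7% × 62/365 = £1,117.6986
Total = £3,602.0274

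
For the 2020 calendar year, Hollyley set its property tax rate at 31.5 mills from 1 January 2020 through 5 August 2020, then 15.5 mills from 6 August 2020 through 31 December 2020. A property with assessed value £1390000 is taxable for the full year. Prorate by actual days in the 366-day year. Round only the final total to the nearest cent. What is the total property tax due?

£34791.78

1 January – 5 August 2020: 218 days at 31.5 mills → £1390000 × 3.15% × 218/366 = £26079.5902
6 August – 31 December 2020: 148 days at 15.5 mills → £1390000 × 1.55% × 148/366 = £8712.1858
Total = £34791.7760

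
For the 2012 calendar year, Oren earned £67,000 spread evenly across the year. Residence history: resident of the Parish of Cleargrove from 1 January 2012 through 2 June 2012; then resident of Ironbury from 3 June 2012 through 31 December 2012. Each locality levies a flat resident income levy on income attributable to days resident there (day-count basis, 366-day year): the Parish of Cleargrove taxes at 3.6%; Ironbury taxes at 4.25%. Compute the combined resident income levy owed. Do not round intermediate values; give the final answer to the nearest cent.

£2,664.26

The Parish of Cleargrove, 1 January – 2 June 2012: 154 days → £67,000 × 3.6% × 154/366 = £1,014.8852
Ironbury, 3 June – 31 December 2012: 212 days → £67,000 × 4.25% × 212/366 = £1,649.3716
Total = £2,664.2568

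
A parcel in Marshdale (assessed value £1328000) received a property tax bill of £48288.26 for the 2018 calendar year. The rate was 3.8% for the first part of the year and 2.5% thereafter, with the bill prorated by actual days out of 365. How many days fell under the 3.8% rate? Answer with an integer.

319 days

Let d = days at the first rate; then 365 − d days at the second rate.
£1328000 × [3.8%·d + 2.5%·(365−d)] / 365 = £48288.26
Solving gives d = 319, so the new rate took effect on November 16, 2018.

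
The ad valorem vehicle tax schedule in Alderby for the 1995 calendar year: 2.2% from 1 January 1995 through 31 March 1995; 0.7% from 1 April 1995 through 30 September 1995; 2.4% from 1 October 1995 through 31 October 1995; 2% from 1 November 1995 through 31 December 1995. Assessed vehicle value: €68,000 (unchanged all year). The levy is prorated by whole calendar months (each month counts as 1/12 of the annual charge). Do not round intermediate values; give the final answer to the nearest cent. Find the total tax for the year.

€974.67

1 January – 31 March 1995: 3 months at 2.2% → €68,000 × 2.2% × 3/12 = €374.0000
1 April – 30 September 1995: 6 months at 0.7% → €68,000 × 0.7% × 6/12 = €238.0000
1 October – 31 October 1995: 1 month at 2.4% → €68,000 × 2.4% × 1/12 = €136.0000
1 November – 31 December 1995: 2 months at 2% → €68,000 × 2% × 2/12 = €226.6667
Total = €974.6667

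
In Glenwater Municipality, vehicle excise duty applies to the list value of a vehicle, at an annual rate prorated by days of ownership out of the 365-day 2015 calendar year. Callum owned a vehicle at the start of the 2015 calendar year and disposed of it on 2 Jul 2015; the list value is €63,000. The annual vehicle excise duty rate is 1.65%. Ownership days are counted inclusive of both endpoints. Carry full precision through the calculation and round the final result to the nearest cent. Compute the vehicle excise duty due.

€521.17

Days held (1 Jan – 2 Jul 2015): 183 out of 365
Tax = €63,000 × 1.65% × 183/365 = €521.1740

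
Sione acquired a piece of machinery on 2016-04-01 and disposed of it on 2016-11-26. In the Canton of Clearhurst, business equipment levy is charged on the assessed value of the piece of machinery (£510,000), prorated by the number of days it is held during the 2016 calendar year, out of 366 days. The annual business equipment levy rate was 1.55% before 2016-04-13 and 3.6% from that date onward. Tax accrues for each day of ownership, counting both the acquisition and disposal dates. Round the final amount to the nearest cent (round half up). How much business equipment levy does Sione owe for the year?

£11,696.56

2016-04-01 to 2016-04-12: 12 days at 1.55% → £510,000 × 1.55% × 12/366 = £259.1803
2016-04-13 to 2016-11-26: 228 days at 3.6% → £510,000 × 3.6% × 228/366 = £11,437.3770
Total = £11,696.5574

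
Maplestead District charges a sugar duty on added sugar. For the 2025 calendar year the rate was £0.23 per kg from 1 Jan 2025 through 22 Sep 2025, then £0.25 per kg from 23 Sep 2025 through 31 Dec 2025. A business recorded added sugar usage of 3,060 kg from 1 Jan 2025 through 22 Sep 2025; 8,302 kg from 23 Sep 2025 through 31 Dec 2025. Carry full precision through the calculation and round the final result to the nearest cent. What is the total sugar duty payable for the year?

1 Jan – 22 Sep 2025: 3,060 kg at £0.23/kg → £703.80
23 Sep – 31 Dec 2025: 8,302 kg at £0.25/kg → £2,075.50

£2,779.30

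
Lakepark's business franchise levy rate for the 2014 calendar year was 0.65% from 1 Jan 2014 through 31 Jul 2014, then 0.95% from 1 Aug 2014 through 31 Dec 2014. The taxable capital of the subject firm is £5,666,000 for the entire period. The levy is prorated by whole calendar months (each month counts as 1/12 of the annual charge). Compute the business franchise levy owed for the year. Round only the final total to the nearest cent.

1 Jan – 31 Jul 2014: 7 months at 0.65% → £5,666,000 × 0.65% × 7/12 = £21,483.5833
1 Aug – 31 Dec 2014: 5 months at 0.95% → £5,666,000 × 0.95% × 5/12 = £22,427.9167
Total = £43,911.5000

£43,911.50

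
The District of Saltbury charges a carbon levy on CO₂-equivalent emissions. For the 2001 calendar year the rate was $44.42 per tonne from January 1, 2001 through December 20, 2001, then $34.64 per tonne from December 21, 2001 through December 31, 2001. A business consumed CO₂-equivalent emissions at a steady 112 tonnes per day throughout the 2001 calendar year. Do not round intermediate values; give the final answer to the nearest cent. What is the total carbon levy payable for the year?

$1,803,840.64

January 1 – December 20, 2001: 354 days × 112 tonnes/day = 39,648 tonnes at $44.42/tonne → $1,761,164.16
December 21 – December 31, 2001: 11 days × 112 tonnes/day = 1,232 tonnes at $34.64/tonne → $42,676.48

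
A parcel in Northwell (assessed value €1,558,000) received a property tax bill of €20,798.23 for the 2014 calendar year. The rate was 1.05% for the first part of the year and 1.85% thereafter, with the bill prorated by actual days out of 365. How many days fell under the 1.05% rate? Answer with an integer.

235 days

Let d = days at the first rate; then 365 − d days at the second rate.
€1,558,000 × [1.05%·d + 1.85%·(365−d)] / 365 = €20,798.23
Solving gives d = 235, so the new rate took effect on 24 Aug 2014.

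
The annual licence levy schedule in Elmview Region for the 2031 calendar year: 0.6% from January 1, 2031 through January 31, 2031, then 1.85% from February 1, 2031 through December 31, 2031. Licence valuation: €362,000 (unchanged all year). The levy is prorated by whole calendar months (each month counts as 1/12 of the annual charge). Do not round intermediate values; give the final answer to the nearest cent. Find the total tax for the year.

€6,319.92

January 1 – January 31, 2031: 1 month at 0.6% → €362,000 × 0.6% × 1/12 = €181.0000
February 1 – December 31, 2031: 11 months at 1.85% → €362,000 × 1.85% × 11/12 = €6,138.9167
Total = €6,319.9167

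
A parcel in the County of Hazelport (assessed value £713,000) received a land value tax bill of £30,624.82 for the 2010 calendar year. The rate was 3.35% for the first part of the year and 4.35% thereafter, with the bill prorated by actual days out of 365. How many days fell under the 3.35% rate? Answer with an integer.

20 days

Let d = days at the first rate; then 365 − d days at the second rate.
£713,000 × [3.35%·d + 4.35%·(365−d)] / 365 = £30,624.82
Solving gives d = 20, so the new rate took effect on January 21, 2010.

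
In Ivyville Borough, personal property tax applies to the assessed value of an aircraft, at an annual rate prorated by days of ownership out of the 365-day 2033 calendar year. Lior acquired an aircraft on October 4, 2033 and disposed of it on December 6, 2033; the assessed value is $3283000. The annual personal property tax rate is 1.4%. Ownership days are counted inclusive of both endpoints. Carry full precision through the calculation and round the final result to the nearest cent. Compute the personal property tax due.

$8059.09

Days held (October 4 – December 6, 2033): 64 out of 365
Tax = $3283000 × 1.4% × 64/365 = $8059.0904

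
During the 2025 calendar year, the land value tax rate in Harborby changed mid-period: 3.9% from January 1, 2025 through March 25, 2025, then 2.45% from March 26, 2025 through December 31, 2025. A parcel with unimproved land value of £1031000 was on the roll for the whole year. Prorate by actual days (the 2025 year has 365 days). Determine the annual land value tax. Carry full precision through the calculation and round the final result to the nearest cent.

January 1 – March 25, 2025: 84 days at 3.9% → £1031000 × 3.9% × 84/365 = £9253.5781
March 26 – December 31, 2025: 281 days at 2.45% → £1031000 × 2.45% × 281/365 = £19446.3548
Total = £28699.9329

£28699.93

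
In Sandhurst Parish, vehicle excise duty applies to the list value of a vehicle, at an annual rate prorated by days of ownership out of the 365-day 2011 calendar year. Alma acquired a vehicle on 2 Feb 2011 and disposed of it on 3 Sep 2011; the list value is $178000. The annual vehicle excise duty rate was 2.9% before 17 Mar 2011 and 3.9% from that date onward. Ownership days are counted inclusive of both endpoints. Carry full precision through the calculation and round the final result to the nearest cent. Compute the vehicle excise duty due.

2 Feb – 16 Mar 2011: 43 days at 2.9% → $178000 × 2.9% × 43/365 = $608.1260
17 Mar – 3 Sep 2011: 171 days at 3.9% → $178000 × 3.9% × 171/365 = $3252.2795
Total = $3860.4055

$3860.41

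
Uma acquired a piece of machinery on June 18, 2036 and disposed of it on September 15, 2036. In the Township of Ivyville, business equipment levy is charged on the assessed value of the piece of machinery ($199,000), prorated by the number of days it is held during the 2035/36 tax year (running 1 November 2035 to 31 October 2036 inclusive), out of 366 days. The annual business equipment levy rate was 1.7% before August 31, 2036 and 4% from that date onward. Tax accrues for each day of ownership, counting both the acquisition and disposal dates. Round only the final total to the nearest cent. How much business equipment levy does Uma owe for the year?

June 18 – August 30, 2036: 74 days at 1.7% → $199,000 × 1.7% × 74/366 = $683.9945
August 31 – September 15, 2036: 16 days at 4% → $199,000 × 4% × 16/366 = $347.9781
Total = $1,031.9727

$1,031.97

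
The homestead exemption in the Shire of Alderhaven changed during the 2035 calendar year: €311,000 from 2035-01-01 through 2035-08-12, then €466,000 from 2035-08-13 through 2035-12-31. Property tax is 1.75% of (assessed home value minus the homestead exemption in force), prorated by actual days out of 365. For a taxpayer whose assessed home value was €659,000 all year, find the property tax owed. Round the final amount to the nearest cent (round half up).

€5,042.16

2035-01-01 to 2035-08-12: 224 days, exemption €311,000 → (€659,000 − €311,000) × 1.75% × 224/365 = €3,737.4247
2035-08-13 to 2035-12-31: 141 days, exemption €466,000 → (€659,000 − €466,000) × 1.75% × 141/365 = €1,304.7329
Total = €5,042.1575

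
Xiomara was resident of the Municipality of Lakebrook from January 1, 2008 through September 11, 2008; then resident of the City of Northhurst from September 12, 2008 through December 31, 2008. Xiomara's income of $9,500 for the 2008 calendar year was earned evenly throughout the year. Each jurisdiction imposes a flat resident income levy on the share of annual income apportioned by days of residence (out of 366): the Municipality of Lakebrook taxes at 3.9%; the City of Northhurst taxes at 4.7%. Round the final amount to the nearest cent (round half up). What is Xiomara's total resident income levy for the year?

The Municipality of Lakebrook, January 1 – September 11, 2008: 255 days → $9,500 × 3.9% × 255/366 = $258.1352
The City of Northhurst, September 12 – December 31, 2008: 111 days → $9,500 × 4.7% × 111/366 = $135.4139
Total = $393.5492

$393.55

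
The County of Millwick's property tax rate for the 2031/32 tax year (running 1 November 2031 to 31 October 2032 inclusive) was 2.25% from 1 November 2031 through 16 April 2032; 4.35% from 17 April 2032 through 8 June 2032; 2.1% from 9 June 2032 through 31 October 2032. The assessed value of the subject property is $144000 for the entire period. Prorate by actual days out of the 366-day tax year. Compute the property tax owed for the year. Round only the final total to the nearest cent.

$3592.33

1 November 2031 – 16 April 2032: 168 days at 2.25% → $144000 × 2.25% × 168/366 = $1487.2131
17 April – 8 June 2032: 53 days at 4.35% → $144000 × 4.35% × 53/366 = $907.0820
9 June – 31 October 2032: 145 days at 2.1% → $144000 × 2.1% × 145/366 = $1198.0328
Total = $3592.3279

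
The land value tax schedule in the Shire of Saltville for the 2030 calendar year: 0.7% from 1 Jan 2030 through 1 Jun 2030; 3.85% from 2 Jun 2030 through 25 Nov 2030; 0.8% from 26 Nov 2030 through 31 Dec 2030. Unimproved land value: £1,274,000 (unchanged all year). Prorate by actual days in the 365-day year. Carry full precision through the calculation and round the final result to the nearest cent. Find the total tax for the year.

£28,504.44

1 Jan – 1 Jun 2030: 152 days at 0.7% → £1,274,000 × 0.7% × 152/365 = £3,713.7973
2 Jun – 25 Nov 2030: 177 days at 3.85% → £1,274,000 × 3.85% × 177/365 = £23,785.4055
26 Nov – 31 Dec 2030: 36 days at 0.8% → £1,274,000 × 0.8% × 36/365 = £1,005.2384
Total = £28,504.4411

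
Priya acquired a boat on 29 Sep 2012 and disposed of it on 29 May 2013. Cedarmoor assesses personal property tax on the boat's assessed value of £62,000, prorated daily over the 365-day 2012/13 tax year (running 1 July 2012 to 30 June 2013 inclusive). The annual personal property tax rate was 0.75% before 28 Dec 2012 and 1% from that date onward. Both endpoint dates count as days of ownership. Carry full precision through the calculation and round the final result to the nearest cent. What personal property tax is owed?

£374.55

29 Sep – 27 Dec 2012: 90 days at 0.75% → £62,000 × 0.75% × 90/365 = £114.6575
28 Dec 2012 – 29 May 2013: 153 days at 1% → £62,000 × 1% × 153/365 = £259.8904
Total = £374.5479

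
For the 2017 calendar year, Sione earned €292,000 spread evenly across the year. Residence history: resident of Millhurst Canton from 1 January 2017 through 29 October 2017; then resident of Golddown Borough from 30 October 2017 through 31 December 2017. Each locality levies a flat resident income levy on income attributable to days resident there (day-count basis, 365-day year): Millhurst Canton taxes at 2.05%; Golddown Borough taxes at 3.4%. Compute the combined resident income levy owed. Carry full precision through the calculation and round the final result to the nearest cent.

Millhurst Canton, 1 January – 29 October 2017: 302 days → €292,000 × 2.05% × 302/365 = €4,952.8000
Golddown Borough, 30 October – 31 December 2017: 63 days → €292,000 × 3.4% × 63/365 = €1,713.6000
Total = €6,666.4000

€6,666.40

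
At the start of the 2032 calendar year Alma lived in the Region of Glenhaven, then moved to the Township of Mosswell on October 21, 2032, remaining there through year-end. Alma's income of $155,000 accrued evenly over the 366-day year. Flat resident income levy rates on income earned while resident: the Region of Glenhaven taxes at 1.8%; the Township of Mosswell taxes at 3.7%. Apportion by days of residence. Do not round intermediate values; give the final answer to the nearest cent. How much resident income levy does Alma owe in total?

The Region of Glenhaven, January 1 – October 20, 2032: 294 days → $155,000 × 1.8% × 294/366 = $2,241.1475
The Township of Mosswell, October 21 – December 31, 2032: 72 days → $155,000 × 3.7% × 72/366 = $1,128.1967
Total = $3,369.3443

$3,369.34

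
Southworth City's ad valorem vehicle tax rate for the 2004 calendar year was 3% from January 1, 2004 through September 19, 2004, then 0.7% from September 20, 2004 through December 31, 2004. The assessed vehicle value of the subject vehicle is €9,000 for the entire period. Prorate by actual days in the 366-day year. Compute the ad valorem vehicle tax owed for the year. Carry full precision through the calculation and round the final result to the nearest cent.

January 1 – September 19, 2004: 263 days at 3% → €9,000 × 3% × 263/366 = €194.0164
September 20 – December 31, 2004: 103 days at 0.7% → €9,000 × 0.7% × 103/366 = €17.7295
Total = €211.7459

€211.75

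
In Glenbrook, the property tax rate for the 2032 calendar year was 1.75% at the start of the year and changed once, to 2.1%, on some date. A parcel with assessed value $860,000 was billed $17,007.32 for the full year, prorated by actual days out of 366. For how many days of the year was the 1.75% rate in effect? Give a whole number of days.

Let d = days at the first rate; then 366 − d days at the second rate.
$860,000 × [1.75%·d + 2.1%·(366−d)] / 366 = $17,007.32
Solving gives d = 128, so the new rate took effect on 8 May 2032.

128 days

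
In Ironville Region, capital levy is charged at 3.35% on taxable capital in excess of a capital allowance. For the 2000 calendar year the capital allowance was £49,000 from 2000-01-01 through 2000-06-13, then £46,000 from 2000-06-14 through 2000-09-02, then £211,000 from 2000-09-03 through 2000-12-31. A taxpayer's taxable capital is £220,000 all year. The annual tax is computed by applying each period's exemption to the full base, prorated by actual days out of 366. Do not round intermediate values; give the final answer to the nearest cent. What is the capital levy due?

£3,971.40

2000-01-01 to 2000-06-13: 165 days, exemption £49,000 → (£220,000 − £49,000) × 3.35% × 165/366 = £2,582.5205
2000-06-14 to 2000-09-02: 81 days, exemption £46,000 → (£220,000 − £46,000) × 3.35% × 81/366 = £1,290.0246
2000-09-03 to 2000-12-31: 120 days, exemption £211,000 → (£220,000 − £211,000) × 3.35% × 120/366 = £98.8525
Total = £3,971.3975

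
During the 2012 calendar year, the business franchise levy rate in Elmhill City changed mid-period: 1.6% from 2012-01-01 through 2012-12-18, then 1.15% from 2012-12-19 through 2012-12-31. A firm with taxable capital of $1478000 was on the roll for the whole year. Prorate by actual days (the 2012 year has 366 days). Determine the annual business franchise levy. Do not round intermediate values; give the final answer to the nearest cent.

2012-01-01 to 2012-12-18: 353 days at 1.6% → $1478000 × 1.6% × 353/366 = $22808.0437
2012-12-19 to 2012-12-31: 13 days at 1.15% → $1478000 × 1.15% × 13/366 = $603.7186
Total = $23411.7623

$23411.76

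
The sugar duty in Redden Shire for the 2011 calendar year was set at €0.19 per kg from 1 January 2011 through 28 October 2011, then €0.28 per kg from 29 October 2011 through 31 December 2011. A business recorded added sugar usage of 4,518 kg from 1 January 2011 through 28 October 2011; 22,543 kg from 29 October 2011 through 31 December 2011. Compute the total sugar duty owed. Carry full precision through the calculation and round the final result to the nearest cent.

1 January – 28 October 2011: 4,518 kg at €0.19/kg → €858.42
29 October – 31 December 2011: 22,543 kg at €0.28/kg → €6,312.04

€7,170.46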